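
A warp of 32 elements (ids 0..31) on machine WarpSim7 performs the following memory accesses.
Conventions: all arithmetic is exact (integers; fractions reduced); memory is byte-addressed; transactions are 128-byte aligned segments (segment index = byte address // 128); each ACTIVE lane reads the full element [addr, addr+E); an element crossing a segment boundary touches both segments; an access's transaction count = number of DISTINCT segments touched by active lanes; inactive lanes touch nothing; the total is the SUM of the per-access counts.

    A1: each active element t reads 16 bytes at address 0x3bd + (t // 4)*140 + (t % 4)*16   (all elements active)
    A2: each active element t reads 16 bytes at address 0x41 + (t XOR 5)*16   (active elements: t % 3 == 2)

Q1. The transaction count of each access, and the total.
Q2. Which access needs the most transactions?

A1: 9 transactions
A2: 5 transactions

Answer: 9,5; total 14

Answer: A1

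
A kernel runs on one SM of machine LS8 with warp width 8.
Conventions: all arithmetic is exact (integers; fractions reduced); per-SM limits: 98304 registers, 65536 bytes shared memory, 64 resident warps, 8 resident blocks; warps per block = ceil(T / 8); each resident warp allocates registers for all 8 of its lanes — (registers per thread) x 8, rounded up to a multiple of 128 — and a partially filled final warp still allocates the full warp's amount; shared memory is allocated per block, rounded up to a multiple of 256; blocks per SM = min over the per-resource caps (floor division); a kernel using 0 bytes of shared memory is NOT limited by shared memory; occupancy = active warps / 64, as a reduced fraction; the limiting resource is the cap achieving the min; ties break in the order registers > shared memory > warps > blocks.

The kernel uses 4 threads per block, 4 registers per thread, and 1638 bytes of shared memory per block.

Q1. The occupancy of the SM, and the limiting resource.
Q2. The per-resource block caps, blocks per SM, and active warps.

Answer: occupancy 1/8, limited by blocks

registers: 768 blocks
shared memory: 36 blocks
warps: 64 blocks
blocks: 8 blocks

Answer: 8 blocks, 8 active warps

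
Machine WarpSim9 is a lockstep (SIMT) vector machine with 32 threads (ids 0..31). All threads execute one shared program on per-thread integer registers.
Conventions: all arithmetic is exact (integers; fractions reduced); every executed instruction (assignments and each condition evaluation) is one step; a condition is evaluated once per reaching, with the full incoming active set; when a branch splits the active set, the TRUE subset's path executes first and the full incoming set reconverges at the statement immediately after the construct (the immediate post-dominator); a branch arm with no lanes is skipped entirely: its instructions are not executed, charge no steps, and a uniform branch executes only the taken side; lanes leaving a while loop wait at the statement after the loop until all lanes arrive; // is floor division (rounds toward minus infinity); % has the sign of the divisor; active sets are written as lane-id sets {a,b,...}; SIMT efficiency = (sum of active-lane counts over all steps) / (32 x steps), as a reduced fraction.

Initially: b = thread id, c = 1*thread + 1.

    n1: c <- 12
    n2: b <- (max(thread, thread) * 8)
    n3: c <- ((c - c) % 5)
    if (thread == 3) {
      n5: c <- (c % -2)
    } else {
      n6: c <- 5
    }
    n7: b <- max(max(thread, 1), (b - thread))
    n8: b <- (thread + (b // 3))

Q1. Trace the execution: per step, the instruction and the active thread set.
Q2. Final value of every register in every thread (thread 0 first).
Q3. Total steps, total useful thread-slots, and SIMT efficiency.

step 0: c <- 12                      {0,1,2,3,4,5,6,7,8,9,10,11,12,13,14,15,16,17,18,19,20,21,22,23,24,25,26,27,28,29,30,31}
step 1: b <- (max(thread, thread) * 8) {0,1,2,3,4,5,6,7,8,9,10,11,12,13,14,15,16,17,18,19,20,21,22,23,24,25,26,27,28,29,30,31}
step 2: c <- ((c - c) % 5)           {0,1,2,3,4,5,6,7,8,9,10,11,12,13,14,15,16,17,18,19,20,21,22,23,24,25,26,27,28,29,30,31}
step 3: eval (thread == 3)           {0,1,2,3,4,5,6,7,8,9,10,11,12,13,14,15,16,17,18,19,20,21,22,23,24,25,26,27,28,29,30,31}
step 4: c <- (c % -2)                {3}
step 5: c <- 5                       {0,1,2,4,5,6,7,8,9,10,11,12,13,14,15,16,17,18,19,20,21,22,23,24,25,26,27,28,29,30,31}
step 6: b <- max(max(thread, 1), (b - thread)) {0,1,2,3,4,5,6,7,8,9,10,11,12,13,14,15,16,17,18,19,20,21,22,23,24,25,26,27,28,29,30,31}
step 7: b <- (thread + (b // 3))     {0,1,2,3,4,5,6,7,8,9,10,11,12,13,14,15,16,17,18,19,20,21,22,23,24,25,26,27,28,29,30,31}

Answer: 8 steps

b: 0,3,6,10,13,16,20,23,26,30,33,36,40,43,46,50,53,56,60,63,66,70,73,76,80,83,86,90,93,96,100,103
c: 5,5,5,0,5,5,5,5,5,5,5,5,5,5,5,5,5,5,5,5,5,5,5,5,5,5,5,5,5,5,5,5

steps = 8; useful = 224; efficiency = 224/256 = 7/8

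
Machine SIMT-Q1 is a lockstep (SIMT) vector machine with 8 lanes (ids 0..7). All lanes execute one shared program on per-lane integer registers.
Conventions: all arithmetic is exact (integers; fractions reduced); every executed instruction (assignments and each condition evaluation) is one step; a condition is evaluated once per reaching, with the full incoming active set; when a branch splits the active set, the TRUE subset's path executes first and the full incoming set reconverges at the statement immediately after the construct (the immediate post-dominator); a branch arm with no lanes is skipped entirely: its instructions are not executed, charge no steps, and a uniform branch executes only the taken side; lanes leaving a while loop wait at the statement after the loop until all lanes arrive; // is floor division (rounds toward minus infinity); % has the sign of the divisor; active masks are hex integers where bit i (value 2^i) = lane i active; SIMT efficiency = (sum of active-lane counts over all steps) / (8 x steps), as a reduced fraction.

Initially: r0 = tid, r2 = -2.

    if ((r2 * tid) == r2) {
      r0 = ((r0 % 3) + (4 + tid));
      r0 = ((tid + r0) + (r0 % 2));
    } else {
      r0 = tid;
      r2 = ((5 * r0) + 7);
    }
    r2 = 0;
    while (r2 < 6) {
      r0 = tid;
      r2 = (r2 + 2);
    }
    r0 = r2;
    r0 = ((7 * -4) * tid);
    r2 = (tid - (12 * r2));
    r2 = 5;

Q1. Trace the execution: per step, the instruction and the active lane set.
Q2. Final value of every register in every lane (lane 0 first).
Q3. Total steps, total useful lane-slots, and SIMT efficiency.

step 0: eval ((r2 * tid) == r2)      0xff
step 1: r0 <- ((r0 % 3) + (4 + tid)) 0x02
step 2: r0 <- ((tid + r0) + (r0 % 2)) 0x02
step 3: r0 <- tid                    0xfd
step 4: r2 <- ((5 * r0) + 7)         0xfd
step 5: r2 <- 0                      0xff
step 6: eval (r2 < 6)                0xff
step 7: r0 <- tid                    0xff
step 8: r2 <- (r2 + 2)               0xff
step 9: eval (r2 < 6)                0xff
step 10: r0 <- tid                    0xff
step 11: r2 <- (r2 + 2)               0xff
step 12: eval (r2 < 6)                0xff
step 13: r0 <- tid                    0xff
step 14: r2 <- (r2 + 2)               0xff
step 15: eval (r2 < 6)                0xff
step 16: r0 <- r2                     0xff
step 17: r0 <- ((7 * -4) * tid)       0xff
step 18: r2 <- (tid - (12 * r2))      0xff
step 19: r2 <- 5                      0xff

Answer: 20 steps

r0: 0,-28,-56,-84,-112,-140,-168,-196
r2: 5,5,5,5,5,5,5,5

steps = 20; useful = 144; efficiency = 144/160 = 9/10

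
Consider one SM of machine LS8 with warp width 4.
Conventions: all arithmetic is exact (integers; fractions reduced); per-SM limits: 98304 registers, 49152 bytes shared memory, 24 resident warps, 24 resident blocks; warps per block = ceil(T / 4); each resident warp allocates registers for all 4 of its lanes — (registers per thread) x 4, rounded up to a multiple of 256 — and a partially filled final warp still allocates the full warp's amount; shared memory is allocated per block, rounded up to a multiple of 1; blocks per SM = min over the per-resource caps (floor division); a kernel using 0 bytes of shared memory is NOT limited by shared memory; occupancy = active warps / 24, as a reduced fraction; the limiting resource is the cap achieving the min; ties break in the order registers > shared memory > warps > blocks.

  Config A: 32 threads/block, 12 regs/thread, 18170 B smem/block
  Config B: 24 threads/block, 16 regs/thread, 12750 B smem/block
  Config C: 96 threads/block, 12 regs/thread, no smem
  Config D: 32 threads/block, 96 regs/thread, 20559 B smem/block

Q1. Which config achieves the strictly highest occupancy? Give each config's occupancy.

occupancies: A 2/3, B 3/4, C 1, D 2/3

Answer: C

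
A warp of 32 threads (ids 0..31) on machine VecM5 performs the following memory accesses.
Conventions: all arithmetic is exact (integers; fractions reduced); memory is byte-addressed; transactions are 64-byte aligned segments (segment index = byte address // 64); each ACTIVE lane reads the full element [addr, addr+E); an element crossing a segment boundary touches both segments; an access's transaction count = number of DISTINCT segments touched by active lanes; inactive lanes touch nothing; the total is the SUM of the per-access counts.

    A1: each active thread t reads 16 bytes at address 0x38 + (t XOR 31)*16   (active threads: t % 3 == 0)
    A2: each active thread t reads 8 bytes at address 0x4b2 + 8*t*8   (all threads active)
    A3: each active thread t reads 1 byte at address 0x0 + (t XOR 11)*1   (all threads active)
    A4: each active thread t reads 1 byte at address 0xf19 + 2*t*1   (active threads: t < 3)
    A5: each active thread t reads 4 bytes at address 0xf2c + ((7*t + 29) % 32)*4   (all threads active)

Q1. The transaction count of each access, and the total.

A1: 8 transactions
A2: 32 transactions
A3: 1 transaction
A4: 1 transaction
A5: 3 transactions

Answer: 8,32,1,1,3; total 45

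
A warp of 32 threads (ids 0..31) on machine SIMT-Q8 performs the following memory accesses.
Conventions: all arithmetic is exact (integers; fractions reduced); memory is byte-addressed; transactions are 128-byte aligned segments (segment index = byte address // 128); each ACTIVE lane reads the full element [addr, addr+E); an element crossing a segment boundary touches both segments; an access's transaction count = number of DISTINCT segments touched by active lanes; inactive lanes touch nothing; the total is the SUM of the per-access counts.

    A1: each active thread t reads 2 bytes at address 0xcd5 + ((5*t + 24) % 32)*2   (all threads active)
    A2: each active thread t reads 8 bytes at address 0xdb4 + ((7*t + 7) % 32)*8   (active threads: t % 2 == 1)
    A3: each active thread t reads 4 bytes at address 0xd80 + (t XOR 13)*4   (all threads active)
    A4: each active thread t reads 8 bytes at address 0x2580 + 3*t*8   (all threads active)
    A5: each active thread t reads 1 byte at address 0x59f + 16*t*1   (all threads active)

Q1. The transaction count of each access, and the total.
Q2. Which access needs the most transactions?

A1: 2 transactions
A2: 3 transactions
A3: 1 transaction
A4: 6 transactions
A5: 5 transactions

Answer: 2,3,1,6,5; total 17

Answer: A4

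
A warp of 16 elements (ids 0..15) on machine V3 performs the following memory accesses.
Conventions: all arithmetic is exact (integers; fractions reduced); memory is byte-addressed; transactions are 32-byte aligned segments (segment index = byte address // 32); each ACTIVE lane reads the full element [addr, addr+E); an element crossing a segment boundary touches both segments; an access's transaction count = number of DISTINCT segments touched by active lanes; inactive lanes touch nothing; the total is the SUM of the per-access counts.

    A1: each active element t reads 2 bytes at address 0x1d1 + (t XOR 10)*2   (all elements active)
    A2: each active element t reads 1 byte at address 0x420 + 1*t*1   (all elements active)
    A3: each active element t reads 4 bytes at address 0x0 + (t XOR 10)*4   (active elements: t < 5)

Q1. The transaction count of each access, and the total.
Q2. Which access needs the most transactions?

A1: 2 transactions
A2: 1 transaction
A3: 1 transaction

Answer: 2,1,1; total 4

Answer: A1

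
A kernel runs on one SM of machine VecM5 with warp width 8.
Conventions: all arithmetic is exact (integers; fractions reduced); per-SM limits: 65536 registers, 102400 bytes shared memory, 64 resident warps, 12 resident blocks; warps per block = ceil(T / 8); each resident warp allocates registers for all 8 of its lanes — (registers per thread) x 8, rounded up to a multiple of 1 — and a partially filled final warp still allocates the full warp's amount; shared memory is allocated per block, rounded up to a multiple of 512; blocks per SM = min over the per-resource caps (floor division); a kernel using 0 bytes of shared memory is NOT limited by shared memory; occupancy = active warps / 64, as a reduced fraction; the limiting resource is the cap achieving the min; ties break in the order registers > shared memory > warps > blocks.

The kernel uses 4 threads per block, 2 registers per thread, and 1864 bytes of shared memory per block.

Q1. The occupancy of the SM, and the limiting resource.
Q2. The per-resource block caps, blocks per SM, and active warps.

Answer: occupancy 3/16, limited by blocks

registers: 4096 blocks
shared memory: 50 blocks
warps: 64 blocks
blocks: 12 blocks

Answer: 12 blocks, 12 active warps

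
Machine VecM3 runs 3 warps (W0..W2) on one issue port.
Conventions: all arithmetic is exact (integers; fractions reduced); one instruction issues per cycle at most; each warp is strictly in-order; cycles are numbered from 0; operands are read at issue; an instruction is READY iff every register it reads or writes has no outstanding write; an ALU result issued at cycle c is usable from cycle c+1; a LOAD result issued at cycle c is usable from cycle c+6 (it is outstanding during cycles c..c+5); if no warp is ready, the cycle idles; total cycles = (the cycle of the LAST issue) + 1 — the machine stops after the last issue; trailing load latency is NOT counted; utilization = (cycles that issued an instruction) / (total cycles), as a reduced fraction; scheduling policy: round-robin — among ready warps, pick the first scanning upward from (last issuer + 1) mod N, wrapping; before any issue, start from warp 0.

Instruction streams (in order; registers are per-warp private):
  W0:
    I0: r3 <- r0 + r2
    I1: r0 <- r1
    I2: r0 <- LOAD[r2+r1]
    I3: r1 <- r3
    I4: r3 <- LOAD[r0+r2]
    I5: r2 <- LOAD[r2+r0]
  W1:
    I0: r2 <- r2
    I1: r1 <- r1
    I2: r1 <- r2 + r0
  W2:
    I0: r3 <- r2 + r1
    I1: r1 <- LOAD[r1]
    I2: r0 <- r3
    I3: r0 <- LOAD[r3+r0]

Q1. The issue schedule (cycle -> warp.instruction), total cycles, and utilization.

cycle 0: W0.I0
cycle 1: W1.I0
cycle 2: W2.I0
cycle 3: W0.I1
cycle 4: W1.I1
cycle 5: W2.I1
cycle 6: W0.I2
cycle 7: W1.I2
cycle 8: W2.I2
cycle 9: W0.I3
cycle 10: W2.I3
cycle 11: idle
cycle 12: W0.I4
cycle 13: W0.I5

Answer: 14 cycles, utilization 13/14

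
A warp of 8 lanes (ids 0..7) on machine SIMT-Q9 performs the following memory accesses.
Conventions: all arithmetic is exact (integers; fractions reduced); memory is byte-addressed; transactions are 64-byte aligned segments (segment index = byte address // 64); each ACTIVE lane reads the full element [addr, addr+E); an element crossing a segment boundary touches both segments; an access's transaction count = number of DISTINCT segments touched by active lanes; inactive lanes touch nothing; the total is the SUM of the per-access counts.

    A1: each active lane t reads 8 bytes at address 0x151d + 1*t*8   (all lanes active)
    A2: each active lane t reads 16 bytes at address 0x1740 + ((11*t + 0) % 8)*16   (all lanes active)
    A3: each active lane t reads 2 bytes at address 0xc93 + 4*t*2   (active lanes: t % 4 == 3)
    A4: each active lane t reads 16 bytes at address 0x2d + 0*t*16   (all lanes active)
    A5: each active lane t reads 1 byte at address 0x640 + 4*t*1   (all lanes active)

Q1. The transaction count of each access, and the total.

A1: 2 transactions
A2: 2 transactions
A3: 2 transactions
A4: 1 transaction
A5: 1 transaction

Answer: 2,2,2,1,1; total 8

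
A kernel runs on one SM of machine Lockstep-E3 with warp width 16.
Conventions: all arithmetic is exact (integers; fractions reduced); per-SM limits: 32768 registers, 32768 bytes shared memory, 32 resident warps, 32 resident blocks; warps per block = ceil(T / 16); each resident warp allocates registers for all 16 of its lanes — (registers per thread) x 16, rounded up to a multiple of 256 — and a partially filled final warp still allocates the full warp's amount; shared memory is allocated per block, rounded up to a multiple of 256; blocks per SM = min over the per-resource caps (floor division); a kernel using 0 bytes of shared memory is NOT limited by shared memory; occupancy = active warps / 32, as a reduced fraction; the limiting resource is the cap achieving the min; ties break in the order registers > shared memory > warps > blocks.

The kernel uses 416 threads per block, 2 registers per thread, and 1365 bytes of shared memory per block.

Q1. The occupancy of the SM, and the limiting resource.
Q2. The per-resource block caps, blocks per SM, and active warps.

Answer: occupancy 13/16, limited by warps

registers: 4 blocks
shared memory: 21 blocks
warps: 1 block
blocks: 32 blocks

Answer: 1 block, 26 active warps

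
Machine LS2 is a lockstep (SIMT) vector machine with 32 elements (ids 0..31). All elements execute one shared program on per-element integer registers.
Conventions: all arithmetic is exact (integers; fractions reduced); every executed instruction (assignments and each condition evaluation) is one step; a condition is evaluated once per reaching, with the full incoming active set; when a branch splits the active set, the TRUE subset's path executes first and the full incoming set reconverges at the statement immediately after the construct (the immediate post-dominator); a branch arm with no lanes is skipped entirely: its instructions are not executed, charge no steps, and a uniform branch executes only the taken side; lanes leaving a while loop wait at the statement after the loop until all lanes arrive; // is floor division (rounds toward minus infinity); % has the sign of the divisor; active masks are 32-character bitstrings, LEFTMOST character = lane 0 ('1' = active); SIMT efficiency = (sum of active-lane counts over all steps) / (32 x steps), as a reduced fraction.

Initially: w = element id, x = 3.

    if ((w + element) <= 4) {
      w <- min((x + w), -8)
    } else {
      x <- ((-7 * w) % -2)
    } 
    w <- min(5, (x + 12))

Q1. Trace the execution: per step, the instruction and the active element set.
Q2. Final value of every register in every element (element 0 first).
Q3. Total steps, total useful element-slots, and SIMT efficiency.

step 0: eval ((w + element) <= 4)    11111111111111111111111111111111
step 1: w <- min((x + w), -8)        11100000000000000000000000000000
step 2: x <- ((-7 * w) % -2)         00011111111111111111111111111111
step 3: w <- min(5, (x + 12))        11111111111111111111111111111111

Answer: 4 steps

w: 5,5,5,5,5,5,5,5,5,5,5,5,5,5,5,5,5,5,5,5,5,5,5,5,5,5,5,5,5,5,5,5
x: 3,3,3,-1,0,-1,0,-1,0,-1,0,-1,0,-1,0,-1,0,-1,0,-1,0,-1,0,-1,0,-1,0,-1,0,-1,0,-1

steps = 4; useful = 96; efficiency = 96/128 = 3/4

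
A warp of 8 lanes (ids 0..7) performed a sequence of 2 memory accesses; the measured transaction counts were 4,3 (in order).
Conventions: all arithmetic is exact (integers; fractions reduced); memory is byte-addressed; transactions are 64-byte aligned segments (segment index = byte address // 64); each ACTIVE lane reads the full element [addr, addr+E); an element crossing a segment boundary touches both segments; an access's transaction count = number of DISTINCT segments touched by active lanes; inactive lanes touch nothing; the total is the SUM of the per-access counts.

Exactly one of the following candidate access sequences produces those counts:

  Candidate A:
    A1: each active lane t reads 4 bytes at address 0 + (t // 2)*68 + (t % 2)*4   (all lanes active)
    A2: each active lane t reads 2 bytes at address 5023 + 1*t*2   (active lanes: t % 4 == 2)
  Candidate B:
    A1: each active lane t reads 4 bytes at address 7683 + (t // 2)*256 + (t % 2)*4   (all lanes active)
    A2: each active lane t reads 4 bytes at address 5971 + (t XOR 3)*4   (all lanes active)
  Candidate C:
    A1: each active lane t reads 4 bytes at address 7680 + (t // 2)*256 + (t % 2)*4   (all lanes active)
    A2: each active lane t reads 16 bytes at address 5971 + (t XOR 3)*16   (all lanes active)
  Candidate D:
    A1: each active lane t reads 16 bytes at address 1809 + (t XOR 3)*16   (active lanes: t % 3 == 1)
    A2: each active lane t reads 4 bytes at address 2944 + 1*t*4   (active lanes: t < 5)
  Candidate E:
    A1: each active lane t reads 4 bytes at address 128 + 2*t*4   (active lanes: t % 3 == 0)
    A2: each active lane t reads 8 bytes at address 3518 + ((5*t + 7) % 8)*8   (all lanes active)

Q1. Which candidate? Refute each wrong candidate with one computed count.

A: A2 gives 1 transaction, not 3
B: A2 gives 1 transaction, not 3
D: A1 gives 3 transactions, not 4
E: A1 gives 1 transaction, not 4
C: all counts match (4,3)

Answer: C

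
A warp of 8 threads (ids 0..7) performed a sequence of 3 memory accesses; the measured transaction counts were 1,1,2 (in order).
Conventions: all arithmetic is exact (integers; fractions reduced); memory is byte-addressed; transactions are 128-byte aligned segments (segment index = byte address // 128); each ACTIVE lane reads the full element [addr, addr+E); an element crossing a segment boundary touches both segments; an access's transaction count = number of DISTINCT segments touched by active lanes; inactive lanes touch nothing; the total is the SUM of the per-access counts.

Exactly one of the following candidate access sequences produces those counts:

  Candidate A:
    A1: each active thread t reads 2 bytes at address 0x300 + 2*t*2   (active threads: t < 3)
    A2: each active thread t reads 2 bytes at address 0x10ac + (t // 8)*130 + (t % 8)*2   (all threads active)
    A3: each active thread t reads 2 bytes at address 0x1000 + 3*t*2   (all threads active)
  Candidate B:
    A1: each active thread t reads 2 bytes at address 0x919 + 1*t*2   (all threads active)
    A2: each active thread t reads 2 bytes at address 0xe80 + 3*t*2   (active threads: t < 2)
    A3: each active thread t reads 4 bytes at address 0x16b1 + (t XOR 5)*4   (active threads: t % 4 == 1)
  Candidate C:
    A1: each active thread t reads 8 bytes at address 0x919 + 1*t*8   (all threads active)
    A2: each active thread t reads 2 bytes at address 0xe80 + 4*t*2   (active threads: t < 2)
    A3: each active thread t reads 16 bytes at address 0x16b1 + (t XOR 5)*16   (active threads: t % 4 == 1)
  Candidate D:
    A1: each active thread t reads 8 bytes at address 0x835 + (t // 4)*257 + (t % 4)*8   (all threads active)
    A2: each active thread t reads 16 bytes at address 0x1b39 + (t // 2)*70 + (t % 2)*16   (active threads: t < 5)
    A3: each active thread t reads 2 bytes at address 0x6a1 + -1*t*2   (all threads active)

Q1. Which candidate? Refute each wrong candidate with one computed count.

A: A3 gives 1 transaction, not 2
B: A3 gives 1 transaction, not 2
D: A1 gives 2 transactions, not 1
C: all counts match (1,1,2)

Answer: C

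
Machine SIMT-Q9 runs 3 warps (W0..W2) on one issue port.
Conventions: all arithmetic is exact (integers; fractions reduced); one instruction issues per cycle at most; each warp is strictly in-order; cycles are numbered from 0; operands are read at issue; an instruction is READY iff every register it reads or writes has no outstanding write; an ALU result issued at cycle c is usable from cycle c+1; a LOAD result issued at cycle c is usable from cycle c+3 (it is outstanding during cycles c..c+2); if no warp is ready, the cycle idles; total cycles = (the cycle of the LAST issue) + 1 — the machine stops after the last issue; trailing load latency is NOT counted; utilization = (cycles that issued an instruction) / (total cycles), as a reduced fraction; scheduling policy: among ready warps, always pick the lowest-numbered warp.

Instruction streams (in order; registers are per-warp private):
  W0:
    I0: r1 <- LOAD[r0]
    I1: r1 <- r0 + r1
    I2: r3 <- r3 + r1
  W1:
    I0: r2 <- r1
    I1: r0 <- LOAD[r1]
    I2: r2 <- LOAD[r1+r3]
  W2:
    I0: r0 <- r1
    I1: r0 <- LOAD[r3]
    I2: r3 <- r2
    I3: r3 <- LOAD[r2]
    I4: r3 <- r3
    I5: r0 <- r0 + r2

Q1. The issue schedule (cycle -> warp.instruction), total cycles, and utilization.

cycle 0: W0.I0
cycle 1: W1.I0
cycle 2: W1.I1
cycle 3: W0.I1
cycle 4: W0.I2
cycle 5: W1.I2
cycle 6: W2.I0
cycle 7: W2.I1
cycle 8: W2.I2
cycle 9: W2.I3
cycle 10: idle
cycle 11: idle
cycle 12: W2.I4
cycle 13: W2.I5

Answer: 14 cycles, utilization 6/7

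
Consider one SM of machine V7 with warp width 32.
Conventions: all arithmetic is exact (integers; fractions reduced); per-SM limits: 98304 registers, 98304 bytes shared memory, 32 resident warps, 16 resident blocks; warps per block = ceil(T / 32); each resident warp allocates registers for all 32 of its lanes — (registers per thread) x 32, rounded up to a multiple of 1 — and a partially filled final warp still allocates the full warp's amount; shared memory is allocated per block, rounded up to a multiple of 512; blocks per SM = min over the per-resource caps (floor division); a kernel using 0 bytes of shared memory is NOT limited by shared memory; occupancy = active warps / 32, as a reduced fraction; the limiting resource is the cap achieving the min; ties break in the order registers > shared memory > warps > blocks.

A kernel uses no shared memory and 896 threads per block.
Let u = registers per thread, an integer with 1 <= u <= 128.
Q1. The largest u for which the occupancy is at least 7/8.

Answer: u = 109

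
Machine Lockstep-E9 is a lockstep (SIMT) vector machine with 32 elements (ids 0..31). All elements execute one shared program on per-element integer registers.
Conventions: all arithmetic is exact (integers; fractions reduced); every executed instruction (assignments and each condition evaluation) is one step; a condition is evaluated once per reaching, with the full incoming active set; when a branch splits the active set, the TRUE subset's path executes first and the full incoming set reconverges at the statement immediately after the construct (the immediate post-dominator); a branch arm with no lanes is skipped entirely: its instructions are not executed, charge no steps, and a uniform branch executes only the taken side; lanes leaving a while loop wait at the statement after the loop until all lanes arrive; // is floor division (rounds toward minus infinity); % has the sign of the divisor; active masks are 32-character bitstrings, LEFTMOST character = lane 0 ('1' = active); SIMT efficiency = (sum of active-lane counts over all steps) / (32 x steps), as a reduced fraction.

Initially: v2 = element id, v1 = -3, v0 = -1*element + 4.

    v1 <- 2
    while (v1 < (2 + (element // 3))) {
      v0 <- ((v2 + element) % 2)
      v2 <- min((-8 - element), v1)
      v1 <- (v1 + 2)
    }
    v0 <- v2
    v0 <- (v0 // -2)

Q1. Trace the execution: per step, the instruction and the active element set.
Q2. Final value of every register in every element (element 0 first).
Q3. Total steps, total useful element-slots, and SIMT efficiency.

step 0: v1 <- 2                      11111111111111111111111111111111
step 1: eval (v1 < (2 + (element // 3))) 11111111111111111111111111111111
step 2: v0 <- ((v2 + element) % 2)   00011111111111111111111111111111
step 3: v2 <- min((-8 - element), v1) 00011111111111111111111111111111
step 4: v1 <- (v1 + 2)               00011111111111111111111111111111
step 5: eval (v1 < (2 + (element // 3))) 00011111111111111111111111111111
step 6: v0 <- ((v2 + element) % 2)   00000000011111111111111111111111
step 7: v2 <- min((-8 - element), v1) 00000000011111111111111111111111
step 8: v1 <- (v1 + 2)               00000000011111111111111111111111
step 9: eval (v1 < (2 + (element // 3))) 00000000011111111111111111111111
step 10: v0 <- ((v2 + element) % 2)   00000000000000011111111111111111
step 11: v2 <- min((-8 - element), v1) 00000000000000011111111111111111
step 12: v1 <- (v1 + 2)               00000000000000011111111111111111
step 13: eval (v1 < (2 + (element // 3))) 00000000000000011111111111111111
step 14: v0 <- ((v2 + element) % 2)   00000000000000000000011111111111
step 15: v2 <- min((-8 - element), v1) 00000000000000000000011111111111
step 16: v1 <- (v1 + 2)               00000000000000000000011111111111
step 17: eval (v1 < (2 + (element // 3))) 00000000000000000000011111111111
step 18: v0 <- ((v2 + element) % 2)   00000000000000000000000000011111
step 19: v2 <- min((-8 - element), v1) 00000000000000000000000000011111
step 20: v1 <- (v1 + 2)               00000000000000000000000000011111
step 21: eval (v1 < (2 + (element // 3))) 00000000000000000000000000011111
step 22: v0 <- v2                     11111111111111111111111111111111
step 23: v0 <- (v0 // -2)             11111111111111111111111111111111

Answer: 24 steps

v2: 0,1,2,-11,-12,-13,-14,-15,-16,-17,-18,-19,-20,-21,-22,-23,-24,-25,-26,-27,-28,-29,-30,-31,-32,-33,-34,-35,-36,-37,-38,-39
v1: 2,2,2,4,4,4,4,4,4,6,6,6,6,6,6,8,8,8,8,8,8,10,10,10,10,10,10,12,12,12,12,12
v0: 0,-1,-1,5,6,6,7,7,8,8,9,9,10,10,11,11,12,12,13,13,14,14,15,15,16,16,17,17,18,18,19,19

steps = 24; useful = 468; efficiency = 468/768 = 39/64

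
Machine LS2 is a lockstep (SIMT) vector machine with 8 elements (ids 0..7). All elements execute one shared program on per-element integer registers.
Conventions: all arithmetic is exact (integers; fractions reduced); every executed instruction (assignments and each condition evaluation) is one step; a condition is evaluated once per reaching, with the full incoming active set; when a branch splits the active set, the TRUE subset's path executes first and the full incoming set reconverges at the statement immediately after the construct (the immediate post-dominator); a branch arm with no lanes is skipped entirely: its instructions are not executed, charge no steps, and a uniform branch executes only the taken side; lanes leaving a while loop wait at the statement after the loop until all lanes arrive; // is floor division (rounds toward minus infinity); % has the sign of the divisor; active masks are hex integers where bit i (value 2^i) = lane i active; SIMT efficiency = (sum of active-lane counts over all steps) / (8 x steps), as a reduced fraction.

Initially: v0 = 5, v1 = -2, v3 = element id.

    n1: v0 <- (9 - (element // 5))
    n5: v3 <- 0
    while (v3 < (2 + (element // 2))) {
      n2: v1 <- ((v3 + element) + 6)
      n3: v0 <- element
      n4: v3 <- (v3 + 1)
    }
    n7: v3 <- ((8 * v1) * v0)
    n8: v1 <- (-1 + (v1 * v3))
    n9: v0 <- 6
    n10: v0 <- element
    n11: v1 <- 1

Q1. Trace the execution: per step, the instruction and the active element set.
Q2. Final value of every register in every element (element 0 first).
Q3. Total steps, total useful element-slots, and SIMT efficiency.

step 0: v0 <- (9 - (element // 5))   0xff
step 1: v3 <- 0                      0xff
step 2: eval (v3 < (2 + (element // 2))) 0xff
step 3: v1 <- ((v3 + element) + 6)   0xff
step 4: v0 <- element                0xff
step 5: v3 <- (v3 + 1)               0xff
step 6: eval (v3 < (2 + (element // 2))) 0xff
step 7: v1 <- ((v3 + element) + 6)   0xff
step 8: v0 <- element                0xff
step 9: v3 <- (v3 + 1)               0xff
step 10: eval (v3 < (2 + (element // 2))) 0xff
step 11: v1 <- ((v3 + element) + 6)   0xfc
step 12: v0 <- element                0xfc
step 13: v3 <- (v3 + 1)               0xfc
step 14: eval (v3 < (2 + (element // 2))) 0xfc
step 15: v1 <- ((v3 + element) + 6)   0xf0
step 16: v0 <- element                0xf0
step 17: v3 <- (v3 + 1)               0xf0
step 18: eval (v3 < (2 + (element // 2))) 0xf0
step 19: v1 <- ((v3 + element) + 6)   0xc0
step 20: v0 <- element                0xc0
step 21: v3 <- (v3 + 1)               0xc0
step 22: eval (v3 < (2 + (element // 2))) 0xc0
step 23: v3 <- ((8 * v1) * v0)        0xff
step 24: v1 <- (-1 + (v1 * v3))       0xff
step 25: v0 <- 6                      0xff
step 26: v0 <- element                0xff
step 27: v1 <- 1                      0xff

Answer: 28 steps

v0: 0,1,2,3,4,5,6,7
v1: 1,1,1,1,1,1,1,1
v3: 0,64,160,264,416,560,768,952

steps = 28; useful = 176; efficiency = 176/224 = 11/14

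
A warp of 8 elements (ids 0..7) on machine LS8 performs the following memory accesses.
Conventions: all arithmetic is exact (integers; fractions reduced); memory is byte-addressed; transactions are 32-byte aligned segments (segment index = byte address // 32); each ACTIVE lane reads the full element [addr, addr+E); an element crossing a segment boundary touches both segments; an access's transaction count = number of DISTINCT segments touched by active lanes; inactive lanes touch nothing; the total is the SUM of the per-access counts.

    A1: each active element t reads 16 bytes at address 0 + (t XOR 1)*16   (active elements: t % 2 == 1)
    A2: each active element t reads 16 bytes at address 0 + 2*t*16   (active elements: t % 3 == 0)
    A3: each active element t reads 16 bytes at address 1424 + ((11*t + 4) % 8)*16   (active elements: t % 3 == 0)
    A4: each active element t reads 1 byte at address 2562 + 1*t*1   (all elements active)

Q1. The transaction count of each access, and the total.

A1: 4 transactions
A2: 3 transactions
A3: 2 transactions
A4: 1 transaction

Answer: 4,3,2,1; total 10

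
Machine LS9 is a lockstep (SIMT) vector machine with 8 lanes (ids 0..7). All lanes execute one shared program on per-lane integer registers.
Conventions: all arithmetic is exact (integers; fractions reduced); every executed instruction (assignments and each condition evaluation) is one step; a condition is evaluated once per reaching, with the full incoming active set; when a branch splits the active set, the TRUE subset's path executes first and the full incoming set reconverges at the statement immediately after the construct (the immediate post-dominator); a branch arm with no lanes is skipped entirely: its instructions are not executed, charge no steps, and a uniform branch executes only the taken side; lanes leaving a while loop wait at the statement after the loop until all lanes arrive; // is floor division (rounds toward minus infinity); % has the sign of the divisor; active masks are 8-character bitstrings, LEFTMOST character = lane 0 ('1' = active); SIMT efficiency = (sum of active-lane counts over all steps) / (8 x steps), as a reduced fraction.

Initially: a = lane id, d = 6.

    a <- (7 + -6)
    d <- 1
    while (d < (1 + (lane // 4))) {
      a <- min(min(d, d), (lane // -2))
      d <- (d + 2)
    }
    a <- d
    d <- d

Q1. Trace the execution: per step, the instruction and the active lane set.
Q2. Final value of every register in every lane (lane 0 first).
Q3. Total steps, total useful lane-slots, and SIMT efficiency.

step 0: a <- (7 + -6)                11111111
step 1: d <- 1                       11111111
step 2: eval (d < (1 + (lane // 4))) 11111111
step 3: a <- min(min(d, d), (lane // -2)) 00001111
step 4: d <- (d + 2)                 00001111
step 5: eval (d < (1 + (lane // 4))) 00001111
step 6: a <- d                       11111111
step 7: d <- d                       11111111

Answer: 8 steps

a: 1,1,1,1,3,3,3,3
d: 1,1,1,1,3,3,3,3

steps = 8; useful = 52; efficiency = 52/64 = 13/16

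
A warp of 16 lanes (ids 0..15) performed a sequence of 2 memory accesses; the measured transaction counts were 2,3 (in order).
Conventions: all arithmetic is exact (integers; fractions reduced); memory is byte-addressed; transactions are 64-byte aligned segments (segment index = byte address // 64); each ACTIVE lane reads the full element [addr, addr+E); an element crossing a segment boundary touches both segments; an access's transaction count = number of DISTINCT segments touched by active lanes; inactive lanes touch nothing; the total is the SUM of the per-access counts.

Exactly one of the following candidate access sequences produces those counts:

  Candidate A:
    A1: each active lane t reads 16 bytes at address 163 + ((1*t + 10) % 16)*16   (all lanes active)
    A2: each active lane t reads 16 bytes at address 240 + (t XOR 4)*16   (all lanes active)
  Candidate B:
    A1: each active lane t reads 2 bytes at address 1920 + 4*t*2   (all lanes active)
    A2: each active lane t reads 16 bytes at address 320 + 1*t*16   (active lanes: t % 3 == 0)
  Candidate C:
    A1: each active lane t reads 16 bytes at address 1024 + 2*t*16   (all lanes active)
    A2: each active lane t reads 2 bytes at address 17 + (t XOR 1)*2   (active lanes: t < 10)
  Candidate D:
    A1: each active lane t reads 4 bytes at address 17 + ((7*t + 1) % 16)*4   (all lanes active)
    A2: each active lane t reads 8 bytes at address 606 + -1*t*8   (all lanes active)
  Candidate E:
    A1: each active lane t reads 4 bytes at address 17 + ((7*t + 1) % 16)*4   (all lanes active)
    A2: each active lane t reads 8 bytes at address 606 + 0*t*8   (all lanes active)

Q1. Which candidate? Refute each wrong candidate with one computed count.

A: A1 gives 5 transactions, not 2
B: A2 gives 4 transactions, not 3
C: A1 gives 8 transactions, not 2
E: A2 gives 1 transaction, not 3
D: all counts match (2,3)

Answer: D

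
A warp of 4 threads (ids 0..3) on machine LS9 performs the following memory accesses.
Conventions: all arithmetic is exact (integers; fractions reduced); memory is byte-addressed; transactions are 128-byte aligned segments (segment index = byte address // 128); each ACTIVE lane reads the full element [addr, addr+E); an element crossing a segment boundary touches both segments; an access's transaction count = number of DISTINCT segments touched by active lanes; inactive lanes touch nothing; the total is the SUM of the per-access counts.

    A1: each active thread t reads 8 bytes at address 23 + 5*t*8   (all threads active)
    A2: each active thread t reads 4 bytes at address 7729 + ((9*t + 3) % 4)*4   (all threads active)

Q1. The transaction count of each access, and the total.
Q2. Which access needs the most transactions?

A1: 2 transactions
A2: 1 transaction

Answer: 2,1; total 3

Answer: A1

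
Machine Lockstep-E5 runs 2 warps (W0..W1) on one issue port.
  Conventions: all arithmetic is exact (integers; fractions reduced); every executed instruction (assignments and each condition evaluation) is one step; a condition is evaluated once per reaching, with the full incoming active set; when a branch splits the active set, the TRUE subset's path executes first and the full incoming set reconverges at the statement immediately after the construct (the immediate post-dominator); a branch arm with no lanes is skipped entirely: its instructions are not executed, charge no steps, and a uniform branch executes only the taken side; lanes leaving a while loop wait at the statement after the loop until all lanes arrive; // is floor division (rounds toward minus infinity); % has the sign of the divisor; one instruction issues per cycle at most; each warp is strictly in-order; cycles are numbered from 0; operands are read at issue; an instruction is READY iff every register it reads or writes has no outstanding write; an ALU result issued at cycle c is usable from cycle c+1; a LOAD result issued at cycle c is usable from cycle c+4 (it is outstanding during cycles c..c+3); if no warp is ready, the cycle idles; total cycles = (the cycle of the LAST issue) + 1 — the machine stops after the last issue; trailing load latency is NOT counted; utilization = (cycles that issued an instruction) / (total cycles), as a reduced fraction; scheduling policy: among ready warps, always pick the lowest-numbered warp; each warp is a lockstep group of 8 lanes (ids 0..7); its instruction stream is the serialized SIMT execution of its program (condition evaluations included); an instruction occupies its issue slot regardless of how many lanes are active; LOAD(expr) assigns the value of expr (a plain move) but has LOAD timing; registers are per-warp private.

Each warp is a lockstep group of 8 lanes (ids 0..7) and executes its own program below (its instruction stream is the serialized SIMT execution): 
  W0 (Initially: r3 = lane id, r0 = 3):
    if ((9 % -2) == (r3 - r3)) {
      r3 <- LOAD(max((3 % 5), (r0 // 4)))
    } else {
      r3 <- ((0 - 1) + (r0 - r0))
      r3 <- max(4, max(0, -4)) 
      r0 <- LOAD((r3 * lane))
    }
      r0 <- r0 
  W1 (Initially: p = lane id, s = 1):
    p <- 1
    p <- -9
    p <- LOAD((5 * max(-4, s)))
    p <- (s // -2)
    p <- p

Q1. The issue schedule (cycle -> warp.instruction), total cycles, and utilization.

cycle 0: W0.I0
cycle 1: W0.I1
cycle 2: W0.I2
cycle 3: W0.I3
cycle 4: W1.I0
cycle 5: W1.I1
cycle 6: W1.I2
cycle 7: W0.I4
cycle 8: idle
cycle 9: idle
cycle 10: W1.I3
cycle 11: W1.I4

Answer: 12 cycles, utilization 5/6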